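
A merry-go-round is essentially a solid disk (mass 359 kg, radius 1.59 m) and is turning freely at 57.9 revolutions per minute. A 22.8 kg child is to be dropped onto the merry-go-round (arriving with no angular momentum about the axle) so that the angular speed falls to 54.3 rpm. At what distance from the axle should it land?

r ≈ 1.15 m

No external torque acts about the axle; L_before = L_after.
I_p = ½(359)(1.59)² = 453.8 kg·m².
I_p ω_i = (I_p + m r²) ω_f ⇒ m r² = I_p(ω_i/ω_f − 1) = 453.8(57.9/54.3 − 1) = 30.09 kg·m².
r = √(30.09/22.8) = 1.149 m.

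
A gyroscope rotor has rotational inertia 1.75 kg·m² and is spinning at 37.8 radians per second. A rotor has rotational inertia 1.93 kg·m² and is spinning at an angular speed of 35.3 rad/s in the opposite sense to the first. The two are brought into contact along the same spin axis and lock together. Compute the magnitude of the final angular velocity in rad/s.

|ω_f| ≈ 0.538 rad/s

The coupling torques are internal; angular momentum about the shared axis is conserved.
Taking A's sense as positive: L = (1.750)(37.8) − (1.930)(35.3) = -1.979 kg·m²·rad/s.
Combined I = 1.750 + 1.930 = 3.680 kg·m².
ω_f = L / I = -1.979 / 3.680 = -0.5378 rad/s.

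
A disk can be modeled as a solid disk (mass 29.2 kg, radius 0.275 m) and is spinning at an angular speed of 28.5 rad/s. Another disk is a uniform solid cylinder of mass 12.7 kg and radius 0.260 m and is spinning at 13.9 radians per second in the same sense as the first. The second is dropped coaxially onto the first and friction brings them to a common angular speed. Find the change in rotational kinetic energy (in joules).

No external torque acts about the common axis, so total angular momentum is conserved.
Moments of inertia: I_A = ½(29.2)(0.275)² = 1.104 kg·m²; I_B = ½(12.7)(0.260)² = 0.4293 kg·m².
Taking A's sense as positive: L = (1.104)(28.5) + (0.4293)(13.9) = 37.43 kg·m²·rad/s.
Combined I = 1.104 + 0.4293 = 1.533 kg·m².
ω_f = L / I = 37.43 / 1.533 = 24.41 rad/s.
KE_i = ½ΣIω² = 489.9 J; KE_f = ½(1.533)(24.41)² = 456.9 J.

ΔKE ≈ -32.9 J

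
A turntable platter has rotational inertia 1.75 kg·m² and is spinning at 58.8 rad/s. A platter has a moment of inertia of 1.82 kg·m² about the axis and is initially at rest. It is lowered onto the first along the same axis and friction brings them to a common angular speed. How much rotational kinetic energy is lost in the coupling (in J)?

No external torque acts about the common axis, so total angular momentum is conserved.
Taking A's sense as positive: L = (1.750)(58.8) = 102.9 kg·m²·rad/s.
Combined I = 1.750 + 1.820 = 3.570 kg·m².
ω_f = L / I = 102.9 / 3.570 = 28.82 rad/s.
KE_i = ½ΣIω² = 3025 J; KE_f = ½(3.570)(28.82)² = 1483 J.

ΔKE lost ≈ 1540 J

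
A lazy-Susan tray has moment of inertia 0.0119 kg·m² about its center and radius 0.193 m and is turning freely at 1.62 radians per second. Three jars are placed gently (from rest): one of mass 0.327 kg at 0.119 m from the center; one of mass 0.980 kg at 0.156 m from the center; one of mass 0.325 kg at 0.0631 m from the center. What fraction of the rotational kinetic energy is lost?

The added mass arrives with no angular momentum about the center, and any external torque about the center is negligible, so the system's angular momentum is conserved.
Added inertia Σmr² = (0.327)(0.119)² + (0.980)(0.156)² + (0.325)(0.0631)² = 0.02977 kg·m²; I_f = 0.01190 + 0.02977 = 0.04167 kg·m².
ω_f = I_p ω_i / I_f = (0.01190)(1.62) / 0.04167 = 0.4626 rad/s.
KE_i = ½(0.01190)(1.620 rad/s)² = 0.01562 J; KE_f = ½(0.04167)(0.4626)² = 0.004459 J.
Fraction lost = 0.7144.

fraction ≈ 0.714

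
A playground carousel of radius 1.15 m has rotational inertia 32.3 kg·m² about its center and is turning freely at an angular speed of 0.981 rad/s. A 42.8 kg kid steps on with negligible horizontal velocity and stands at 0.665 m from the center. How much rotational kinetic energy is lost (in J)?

energy lost ≈ 5.74 J

No external torque acts about the center; L_before = L_after.
Added inertia Σmr² = (42.8)(0.665)² = 18.93 kg·m²; I_f = 32.30 + 18.93 = 51.23 kg·m².
ω_f = I_p ω_i / I_f = (32.30)(0.981) / 51.23 = 0.6185 rad/s.
KE_i = ½(32.30)(0.9810 rad/s)² = 15.54 J; KE_f = ½(51.23)(0.6185)² = 9.800 J.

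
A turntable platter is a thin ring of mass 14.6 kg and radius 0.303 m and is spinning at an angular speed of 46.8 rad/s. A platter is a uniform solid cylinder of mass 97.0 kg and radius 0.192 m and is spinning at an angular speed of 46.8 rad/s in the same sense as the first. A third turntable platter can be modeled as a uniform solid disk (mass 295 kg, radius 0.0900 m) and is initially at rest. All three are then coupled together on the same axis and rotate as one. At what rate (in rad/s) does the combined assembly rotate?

|ω_f| ≈ 33.9 rad/s

The coupling torques are internal; angular momentum about the shared axis is conserved.
Moments of inertia: I_A = (14.6)(0.303)² = 1.340 kg·m²; I_B = ½(97.0)(0.192)² = 1.788 kg·m²; I_C = ½(295)(0.0900)² = 1.195 kg·m².
Taking A's sense as positive: L = (1.340)(46.8) + (1.788)(46.8) = 146.4 kg·m²·rad/s.
Combined I = 1.340 + 1.788 + 1.195 = 4.323 kg·m².
ω_f = L / I = 146.4 / 4.323 = 33.87 rad/s.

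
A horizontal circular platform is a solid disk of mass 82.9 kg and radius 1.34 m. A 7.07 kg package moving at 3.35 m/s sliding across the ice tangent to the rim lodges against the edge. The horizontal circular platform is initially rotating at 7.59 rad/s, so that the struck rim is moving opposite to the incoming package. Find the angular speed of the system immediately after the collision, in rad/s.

The axle reaction passes through the central axle and exerts no torque about it; angular momentum about the central axle is conserved through the impact.
I_p = ½(82.9)(1.34)² = 74.43 kg·m². Taking the sense of the package's angular momentum as positive, L_{package} = m v R = (7.07)(3.35)(1.34) = 31.74 kg·m²/s.
L_i = −I_p ω_p + m v R = −(74.43)(7.59) + 31.74 = -533.2 kg·m²/s.
After sticking, I_f = I_p + m R² = 74.43 + (7.07)(1.34)² = 87.12 kg·m².
ω_f = L_i / I_f = -533.2 / 87.12 = -6.120 rad/s.

|ω_f| ≈ 6.12 rad/s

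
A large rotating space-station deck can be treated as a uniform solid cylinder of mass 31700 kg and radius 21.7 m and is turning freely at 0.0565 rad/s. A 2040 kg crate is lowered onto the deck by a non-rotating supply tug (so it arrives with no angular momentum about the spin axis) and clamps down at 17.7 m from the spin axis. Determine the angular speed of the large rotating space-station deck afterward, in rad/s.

ω_f ≈ 0.0520 rad/s

The added mass arrives with no angular momentum about the spin axis, and any external torque about the spin axis is negligible, so the system's angular momentum is conserved.
I_p = ½(31700)(21.7)² = 7.464e+06 kg·m².
Added inertia Σmr² = (2040)(17.7)² = 6.391e+05 kg·m²; I_f = 7.464e+06 + 6.391e+05 = 8.103e+06 kg·m².
ω_f = I_p ω_i / I_f = (7.464e+06)(0.0565) / 8.103e+06 = 0.05204 rad/s.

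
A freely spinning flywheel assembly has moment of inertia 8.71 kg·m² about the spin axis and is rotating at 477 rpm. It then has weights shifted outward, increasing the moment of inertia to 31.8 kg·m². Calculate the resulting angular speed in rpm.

ω₂ ≈ 131 rpm

No external torque acts about the spin axis, so angular momentum is conserved.
ω₂ = I₁ω₁ / I₂ = (8.710)(477 rpm) / (31.80) = 130.7 rpm.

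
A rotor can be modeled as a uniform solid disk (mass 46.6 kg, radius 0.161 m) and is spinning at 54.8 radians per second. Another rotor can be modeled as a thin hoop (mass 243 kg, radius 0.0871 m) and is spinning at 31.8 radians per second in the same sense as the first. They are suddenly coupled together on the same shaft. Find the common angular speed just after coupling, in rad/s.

|ω_f| ≈ 37.5 rad/s

No external torque acts about the common axis, so total angular momentum is conserved.
Moments of inertia: I_A = ½(46.6)(0.161)² = 0.6040 kg·m²; I_B = (243)(0.0871)² = 1.843 kg·m².
Taking A's sense as positive: L = (0.6040)(54.8) + (1.843)(31.8) = 91.72 kg·m²·rad/s.
Combined I = 0.6040 + 1.843 = 2.447 kg·m².
ω_f = L / I = 91.72 / 2.447 = 37.48 rad/s.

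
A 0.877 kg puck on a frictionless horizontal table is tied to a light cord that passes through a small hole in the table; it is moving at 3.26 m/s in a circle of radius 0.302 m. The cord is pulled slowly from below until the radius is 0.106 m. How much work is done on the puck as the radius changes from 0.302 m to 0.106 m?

The only horizontal force on the mass is along the cord (radial), so it exerts no torque about the hole and angular momentum m v r is conserved.
v₂ = v₁ r₁ / r₂ = (3.26)(0.302) / (0.106) = 9.288 m/s.
W = ΔKE = ½m(v₂² − v₁²) = 33.17 J.

W ≈ 33.2 J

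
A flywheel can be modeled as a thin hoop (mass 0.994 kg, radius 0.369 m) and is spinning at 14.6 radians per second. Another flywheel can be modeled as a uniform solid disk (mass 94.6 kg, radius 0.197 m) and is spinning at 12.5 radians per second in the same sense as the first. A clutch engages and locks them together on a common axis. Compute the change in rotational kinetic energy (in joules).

ΔKE ≈ -0.278 J

No external torque acts about the common axis, so total angular momentum is conserved.
Moments of inertia: I_A = (0.994)(0.369)² = 0.1353 kg·m²; I_B = ½(94.6)(0.197)² = 1.836 kg·m².
Taking A's sense as positive: L = (0.1353)(14.6) + (1.836)(12.5) = 24.92 kg·m²·rad/s.
Combined I = 0.1353 + 1.836 = 1.971 kg·m².
ω_f = L / I = 24.92 / 1.971 = 12.64 rad/s.
KE_i = ½ΣIω² = 157.8 J; KE_f = ½(1.971)(12.64)² = 157.6 J.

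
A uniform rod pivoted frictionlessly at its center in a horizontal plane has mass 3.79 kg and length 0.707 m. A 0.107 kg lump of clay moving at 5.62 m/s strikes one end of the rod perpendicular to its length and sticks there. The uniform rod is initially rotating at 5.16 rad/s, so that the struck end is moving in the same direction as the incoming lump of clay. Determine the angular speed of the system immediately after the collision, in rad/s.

|ω_f| ≈ 6.00 rad/s

About the pivot the impulsive forces during the collision are internal, so angular momentum about that axis is conserved.
I_p = (1/12)(3.79)(0.707)² = 0.1579 kg·m². Taking the sense of the lump of clay's angular momentum as positive, L_{lump} = m v R = (0.107)(5.62)(0.707/2) = 0.2126 kg·m²/s.
L_i = +I_p ω_p + m v R = +(0.1579)(5.16) + 0.2126 = 1.027 kg·m²/s.
After sticking, I_f = I_p + m R² = 0.1579 + (0.107)(0.707/2)² = 0.1712 kg·m².
ω_f = L_i / I_f = 1.027 / 0.1712 = 5.998 rad/s.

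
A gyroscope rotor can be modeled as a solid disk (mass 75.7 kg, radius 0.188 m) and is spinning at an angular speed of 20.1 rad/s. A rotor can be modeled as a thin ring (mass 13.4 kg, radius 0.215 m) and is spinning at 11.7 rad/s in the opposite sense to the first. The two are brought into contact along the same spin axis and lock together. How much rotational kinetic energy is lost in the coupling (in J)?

ΔKE lost ≈ 214 J

The coupling torques are internal; angular momentum about the shared axis is conserved.
Moments of inertia: I_A = ½(75.7)(0.188)² = 1.338 kg·m²; I_B = (13.4)(0.215)² = 0.6194 kg·m².
Taking A's sense as positive: L = (1.338)(20.1) − (0.6194)(11.7) = 19.64 kg·m²·rad/s.
Combined I = 1.338 + 0.6194 = 1.957 kg·m².
ω_f = L / I = 19.64 / 1.957 = 10.04 rad/s.
KE_i = ½ΣIω² = 312.6 J; KE_f = ½(1.957)(10.04)² = 98.56 J.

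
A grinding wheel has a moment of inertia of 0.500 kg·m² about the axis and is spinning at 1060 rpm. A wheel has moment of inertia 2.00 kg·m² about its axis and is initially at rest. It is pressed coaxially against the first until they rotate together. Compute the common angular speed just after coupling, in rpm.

|ω_f| ≈ 212 rpm

No external torque acts about the common axis, so total angular momentum is conserved.
Taking A's sense as positive: L = (0.5000)(1060) = 530.0 kg·m²·rpm.
Combined I = 0.5000 + 2.000 = 2.500 kg·m².
ω_f = L / I = 530.0 / 2.500 = 212.0 rpm.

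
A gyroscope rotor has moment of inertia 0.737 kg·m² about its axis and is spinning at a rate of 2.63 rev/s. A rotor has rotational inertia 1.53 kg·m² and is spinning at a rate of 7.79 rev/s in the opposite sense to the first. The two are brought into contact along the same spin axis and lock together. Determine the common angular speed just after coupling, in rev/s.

|ω_f| ≈ 4.40 rev/s

No external torque acts about the common axis, so total angular momentum is conserved.
Taking A's sense as positive: L = (0.7370)(2.63) − (1.530)(7.79) = -9.980 kg·m²·rev/s.
Combined I = 0.7370 + 1.530 = 2.267 kg·m².
ω_f = L / I = -9.980 / 2.267 = -4.402 rev/s.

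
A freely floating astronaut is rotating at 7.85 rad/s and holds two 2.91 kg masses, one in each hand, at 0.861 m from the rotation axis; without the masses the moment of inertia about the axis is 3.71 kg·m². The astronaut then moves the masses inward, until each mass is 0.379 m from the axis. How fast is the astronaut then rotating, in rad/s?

ω₂ ≈ 13.9 rad/s

Angular momentum about the spin axis is conserved since the torque about it is zero.
I₁ = 3.71 + 2(2.91)(0.861)² = 8.024 kg·m²; I₂ = 3.71 + 2(2.91)(0.379)² = 4.546 kg·m².
ω₂ = I₁ω₁ / I₂ = (8.024)(7.85 rad/s) / (4.546) = 13.86 rad/s.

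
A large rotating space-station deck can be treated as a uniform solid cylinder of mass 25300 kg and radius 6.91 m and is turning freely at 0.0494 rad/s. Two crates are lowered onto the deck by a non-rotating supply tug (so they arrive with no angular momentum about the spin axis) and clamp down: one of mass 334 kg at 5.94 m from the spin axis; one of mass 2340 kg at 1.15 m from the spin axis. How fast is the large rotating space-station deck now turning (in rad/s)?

The added mass arrives with no angular momentum about the spin axis, and any external torque about the spin axis is negligible, so the system's angular momentum is conserved.
I_p = ½(25300)(6.91)² = 6.040e+05 kg·m².
Added inertia Σmr² = (334)(5.94)² + (2340)(1.15)² = 14880 kg·m²; I_f = 6.040e+05 + 14880 = 6.189e+05 kg·m².
ω_f = I_p ω_i / I_f = (6.040e+05)(0.0494) / 6.189e+05 = 0.04821 rad/s.

ω_f ≈ 0.0482 rad/s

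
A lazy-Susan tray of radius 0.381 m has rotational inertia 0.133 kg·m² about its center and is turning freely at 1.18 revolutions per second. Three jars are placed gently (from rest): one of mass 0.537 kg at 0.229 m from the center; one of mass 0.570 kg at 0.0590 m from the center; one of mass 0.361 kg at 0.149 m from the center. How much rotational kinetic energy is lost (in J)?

energy lost ≈ 0.815 J

The added mass arrives with no angular momentum about the center, and any external torque about the center is negligible, so the system's angular momentum is conserved.
Added inertia Σmr² = (0.537)(0.229)² + (0.570)(0.0590)² + (0.361)(0.149)² = 0.03816 kg·m²; I_f = 0.1330 + 0.03816 = 0.1712 kg·m².
ω_f = I_p ω_i / I_f = (0.1330)(1.18) / 0.1712 = 0.9169 rev/s.
KE_i = ½(0.1330)(7.414 rad/s)² = 3.655 J; KE_f = ½(0.1712)(5.761)² = 2.841 J.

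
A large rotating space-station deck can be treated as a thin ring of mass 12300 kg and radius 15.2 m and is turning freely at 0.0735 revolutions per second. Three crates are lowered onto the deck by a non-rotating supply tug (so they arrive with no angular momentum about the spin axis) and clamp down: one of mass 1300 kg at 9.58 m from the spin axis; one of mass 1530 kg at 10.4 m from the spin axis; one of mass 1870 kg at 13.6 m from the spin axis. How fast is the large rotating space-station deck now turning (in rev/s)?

ω_f ≈ 0.0602 rev/s

No external torque acts about the spin axis; L_before = L_after.
I_p = (12300)(15.2)² = 2.842e+06 kg·m².
Added inertia Σmr² = (1300)(9.58)² + (1530)(10.4)² + (1870)(13.6)² = 6.307e+05 kg·m²; I_f = 2.842e+06 + 6.307e+05 = 3.472e+06 kg·m².
ω_f = I_p ω_i / I_f = (2.842e+06)(0.0735) / 3.472e+06 = 0.06015 rev/s.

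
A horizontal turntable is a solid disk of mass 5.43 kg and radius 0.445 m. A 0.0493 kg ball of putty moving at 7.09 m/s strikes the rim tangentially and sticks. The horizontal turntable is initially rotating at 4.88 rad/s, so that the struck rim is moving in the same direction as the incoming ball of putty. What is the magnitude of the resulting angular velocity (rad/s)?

The axle reaction passes through the axle and exerts no torque about it; angular momentum about the axle is conserved through the impact.
I_p = ½(5.43)(0.445)² = 0.5376 kg·m². Taking the sense of the ball of putty's angular momentum as positive, L_{ball} = m v R = (0.0493)(7.09)(0.445) = 0.1555 kg·m²/s.
L_i = +I_p ω_p + m v R = +(0.5376)(4.88) + 0.1555 = 2.779 kg·m²/s.
After sticking, I_f = I_p + m R² = 0.5376 + (0.0493)(0.445)² = 0.5474 kg·m².
ω_f = L_i / I_f = 2.779 / 0.5474 = 5.077 rad/s.

|ω_f| ≈ 5.08 rad/s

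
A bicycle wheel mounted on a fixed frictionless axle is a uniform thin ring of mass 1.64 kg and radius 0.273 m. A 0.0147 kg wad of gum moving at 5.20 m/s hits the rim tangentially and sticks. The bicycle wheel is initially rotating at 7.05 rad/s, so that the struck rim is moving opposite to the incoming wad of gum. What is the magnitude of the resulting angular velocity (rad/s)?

The axle reaction passes through the axle and exerts no torque about it; angular momentum about the axle is conserved through the impact.
I_p = (1.64)(0.273)² = 0.1222 kg·m². Taking the sense of the wad of gum's angular momentum as positive, L_{wad} = m v R = (0.0147)(5.20)(0.273) = 0.02087 kg·m²/s.
L_i = −I_p ω_p + m v R = −(0.1222)(7.05) + 0.02087 = -0.8408 kg·m²/s.
After sticking, I_f = I_p + m R² = 0.1222 + (0.0147)(0.273)² = 0.1233 kg·m².
ω_f = L_i / I_f = -0.8408 / 0.1233 = -6.818 rad/s.

|ω_f| ≈ 6.82 rad/s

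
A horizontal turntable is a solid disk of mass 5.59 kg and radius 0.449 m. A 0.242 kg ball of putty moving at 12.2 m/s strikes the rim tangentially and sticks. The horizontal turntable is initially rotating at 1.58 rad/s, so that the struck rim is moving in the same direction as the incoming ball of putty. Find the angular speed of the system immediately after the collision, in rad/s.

|ω_f| ≈ 3.62 rad/s

About the axle the impulsive forces during the collision are internal, so angular momentum about that axis is conserved.
I_p = ½(5.59)(0.449)² = 0.5635 kg·m². Taking the sense of the ball of putty's angular momentum as positive, L_{ball} = m v R = (0.242)(12.2)(0.449) = 1.326 kg·m²/s.
L_i = +I_p ω_p + m v R = +(0.5635)(1.58) + 1.326 = 2.216 kg·m²/s.
After sticking, I_f = I_p + m R² = 0.5635 + (0.242)(0.449)² = 0.6123 kg·m².
ω_f = L_i / I_f = 2.216 / 0.6123 = 3.619 rad/s.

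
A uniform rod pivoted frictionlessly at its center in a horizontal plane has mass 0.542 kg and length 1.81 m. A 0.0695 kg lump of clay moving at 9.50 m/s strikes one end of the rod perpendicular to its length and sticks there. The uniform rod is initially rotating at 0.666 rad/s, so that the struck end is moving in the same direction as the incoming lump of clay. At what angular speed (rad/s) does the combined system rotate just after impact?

The axle reaction passes through the pivot and exerts no torque about it; angular momentum about the pivot is conserved through the impact.
I_p = (1/12)(0.542)(1.81)² = 0.1480 kg·m². Taking the sense of the lump of clay's angular momentum as positive, L_{lump} = m v R = (0.0695)(9.50)(1.81/2) = 0.5975 kg·m²/s.
L_i = +I_p ω_p + m v R = +(0.1480)(0.666) + 0.5975 = 0.6961 kg·m²/s.
After sticking, I_f = I_p + m R² = 0.1480 + (0.0695)(1.81/2)² = 0.2049 kg·m².
ω_f = L_i / I_f = 0.6961 / 0.2049 = 3.397 rad/s.

|ω_f| ≈ 3.40 rad/s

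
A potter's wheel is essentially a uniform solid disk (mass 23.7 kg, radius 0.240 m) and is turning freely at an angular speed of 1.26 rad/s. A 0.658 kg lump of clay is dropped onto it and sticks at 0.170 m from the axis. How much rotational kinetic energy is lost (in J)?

No external torque acts about the axis; L_before = L_after.
I_p = ½(23.7)(0.240)² = 0.6826 kg·m².
Added inertia Σmr² = (0.658)(0.170)² = 0.01902 kg·m²; I_f = 0.6826 + 0.01902 = 0.7016 kg·m².
ω_f = I_p ω_i / I_f = (0.6826)(1.26) / 0.7016 = 1.226 rad/s.
KE_i = ½(0.6826)(1.260 rad/s)² = 0.5418 J; KE_f = ½(0.7016)(1.226)² = 0.5271 J.

energy lost ≈ 0.0147 J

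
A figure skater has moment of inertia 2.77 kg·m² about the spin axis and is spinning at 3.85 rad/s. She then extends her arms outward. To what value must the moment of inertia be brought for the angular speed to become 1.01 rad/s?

No external torque acts about the spin axis, so angular momentum is conserved.
I₂ = I₁ω₁ / ω₂ = (2.77)(3.85) / (1.01) = 10.56 kg·m².

I₂ ≈ 10.6 kg·m²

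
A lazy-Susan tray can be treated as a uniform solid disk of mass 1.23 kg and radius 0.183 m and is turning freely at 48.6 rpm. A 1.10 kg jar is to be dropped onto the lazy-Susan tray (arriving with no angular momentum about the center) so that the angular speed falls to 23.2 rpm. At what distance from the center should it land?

No external torque acts about the center; L_before = L_after.
I_p = ½(1.23)(0.183)² = 0.02060 kg·m².
I_p ω_i = (I_p + m r²) ω_f ⇒ m r² = I_p(ω_i/ω_f − 1) = 0.02060(48.6/23.2 − 1) = 0.02255 kg·m².
r = √(0.02255/1.10) = 0.1432 m.

r ≈ 0.143 m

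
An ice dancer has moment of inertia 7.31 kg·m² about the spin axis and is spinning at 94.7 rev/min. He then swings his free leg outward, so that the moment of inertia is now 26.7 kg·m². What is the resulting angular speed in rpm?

Angular momentum about the spin axis is conserved since the torque about it is zero.
ω₂ = I₁ω₁ / I₂ = (7.310)(94.7 rpm) / (26.70) = 25.93 rpm.

ω₂ ≈ 25.9 rpm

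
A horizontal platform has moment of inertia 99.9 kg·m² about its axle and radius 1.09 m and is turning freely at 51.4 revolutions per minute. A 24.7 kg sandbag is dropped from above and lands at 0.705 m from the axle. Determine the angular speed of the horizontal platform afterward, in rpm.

The added mass arrives with no angular momentum about the axle, and any external torque about the axle is negligible, so the system's angular momentum is conserved.
Added inertia Σmr² = (24.7)(0.705)² = 12.28 kg·m²; I_f = 99.90 + 12.28 = 112.2 kg·m².
ω_f = I_p ω_i / I_f = (99.90)(51.4) / 112.2 = 45.77 rpm.

ω_f ≈ 45.8 rpm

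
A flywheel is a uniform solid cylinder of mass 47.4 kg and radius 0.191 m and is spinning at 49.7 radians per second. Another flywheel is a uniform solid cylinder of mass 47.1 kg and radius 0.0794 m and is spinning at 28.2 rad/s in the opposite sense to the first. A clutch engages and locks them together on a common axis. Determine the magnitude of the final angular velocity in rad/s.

|ω_f| ≈ 38.3 rad/s

No external torque acts about the common axis, so total angular momentum is conserved.
Moments of inertia: I_A = ½(47.4)(0.191)² = 0.8646 kg·m²; I_B = ½(47.1)(0.0794)² = 0.1485 kg·m².
Taking A's sense as positive: L = (0.8646)(49.7) − (0.1485)(28.2) = 38.78 kg·m²·rad/s.
Combined I = 0.8646 + 0.1485 = 1.013 kg·m².
ω_f = L / I = 38.78 / 1.013 = 38.28 rad/s.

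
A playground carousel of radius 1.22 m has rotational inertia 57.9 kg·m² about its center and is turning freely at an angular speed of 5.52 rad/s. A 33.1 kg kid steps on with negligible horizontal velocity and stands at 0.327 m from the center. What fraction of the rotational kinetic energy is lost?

The added mass arrives with no angular momentum about the center, and any external torque about the center is negligible, so the system's angular momentum is conserved.
Added inertia Σmr² = (33.1)(0.327)² = 3.539 kg·m²; I_f = 57.90 + 3.539 = 61.44 kg·m².
ω_f = I_p ω_i / I_f = (57.90)(5.52) / 61.44 = 5.202 rad/s.
KE_i = ½(57.90)(5.520 rad/s)² = 882.1 J; KE_f = ½(61.44)(5.202)² = 831.3 J.
Fraction lost = 0.05761.

fraction ≈ 0.0576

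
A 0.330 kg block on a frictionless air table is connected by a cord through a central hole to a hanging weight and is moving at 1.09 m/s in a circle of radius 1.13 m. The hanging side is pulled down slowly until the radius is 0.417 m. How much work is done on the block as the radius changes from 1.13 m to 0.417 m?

Central (radial) force ⇒ zero torque about the center ⇒ m v r is constant.
v₂ = v₁ r₁ / r₂ = (1.09)(1.13) / (0.417) = 2.954 m/s.
W = ΔKE = ½m(v₂² − v₁²) = 1.243 J.

W ≈ 1.24 J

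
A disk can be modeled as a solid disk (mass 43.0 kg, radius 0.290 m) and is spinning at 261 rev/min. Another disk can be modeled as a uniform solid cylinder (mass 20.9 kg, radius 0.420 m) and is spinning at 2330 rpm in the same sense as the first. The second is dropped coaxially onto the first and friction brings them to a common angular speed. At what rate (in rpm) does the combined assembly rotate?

The coupling torques are internal; angular momentum about the shared axis is conserved.
Moments of inertia: I_A = ½(43.0)(0.290)² = 1.808 kg·m²; I_B = ½(20.9)(0.420)² = 1.843 kg·m².
Taking A's sense as positive: L = (1.808)(261) + (1.843)(2330) = 4767 kg·m²·rpm.
Combined I = 1.808 + 1.843 = 3.652 kg·m².
ω_f = L / I = 4767 / 3.652 = 1305 rpm.

|ω_f| ≈ 1310 rpm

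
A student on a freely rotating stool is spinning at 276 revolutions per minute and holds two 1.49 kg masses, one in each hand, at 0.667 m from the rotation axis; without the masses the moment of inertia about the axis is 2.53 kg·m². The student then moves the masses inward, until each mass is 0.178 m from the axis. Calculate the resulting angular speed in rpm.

ω₂ ≈ 405 rpm

No external torque acts about the spin axis, so angular momentum is conserved.
I₁ = 2.53 + 2(1.49)(0.667)² = 3.856 kg·m²; I₂ = 2.53 + 2(1.49)(0.178)² = 2.624 kg·m².
ω₂ = I₁ω₁ / I₂ = (3.856)(276 rpm) / (2.624) = 405.5 rpm.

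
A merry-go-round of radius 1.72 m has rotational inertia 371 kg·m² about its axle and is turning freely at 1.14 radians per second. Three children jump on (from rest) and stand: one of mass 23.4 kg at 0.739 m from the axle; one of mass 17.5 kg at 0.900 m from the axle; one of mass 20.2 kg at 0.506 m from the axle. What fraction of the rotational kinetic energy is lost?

The added mass arrives with no angular momentum about the axle, and any external torque about the axle is negligible, so the system's angular momentum is conserved.
Added inertia Σmr² = (23.4)(0.739)² + (17.5)(0.900)² + (20.2)(0.506)² = 32.13 kg·m²; I_f = 371.0 + 32.13 = 403.1 kg·m².
ω_f = I_p ω_i / I_f = (371.0)(1.14) / 403.1 = 1.049 rad/s.
KE_i = ½(371.0)(1.140 rad/s)² = 241.1 J; KE_f = ½(403.1)(1.049)² = 221.9 J.
Fraction lost = 0.07969.

fraction ≈ 0.0797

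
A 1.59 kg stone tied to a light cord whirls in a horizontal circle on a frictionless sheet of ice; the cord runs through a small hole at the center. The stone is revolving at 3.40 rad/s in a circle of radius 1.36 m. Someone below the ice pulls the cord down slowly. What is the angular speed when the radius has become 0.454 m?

ω₂ ≈ 30.5 rad/s

No torque about the axis ⇒ m r₁² ω₁ = m r₂² ω₂.
ω₂ = ω₁ (r₁/r₂)² = (3.40)(1.36/0.454)² = 30.51 rad/s.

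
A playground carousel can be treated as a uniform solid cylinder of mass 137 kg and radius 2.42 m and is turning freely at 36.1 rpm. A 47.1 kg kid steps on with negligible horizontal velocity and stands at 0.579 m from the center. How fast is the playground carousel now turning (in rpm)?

ω_f ≈ 34.7 rpm

The added mass arrives with no angular momentum about the center, and any external torque about the center is negligible, so the system's angular momentum is conserved.
I_p = ½(137)(2.42)² = 401.2 kg·m².
Added inertia Σmr² = (47.1)(0.579)² = 15.79 kg·m²; I_f = 401.2 + 15.79 = 417.0 kg·m².
ω_f = I_p ω_i / I_f = (401.2)(36.1) / 417.0 = 34.73 rpm.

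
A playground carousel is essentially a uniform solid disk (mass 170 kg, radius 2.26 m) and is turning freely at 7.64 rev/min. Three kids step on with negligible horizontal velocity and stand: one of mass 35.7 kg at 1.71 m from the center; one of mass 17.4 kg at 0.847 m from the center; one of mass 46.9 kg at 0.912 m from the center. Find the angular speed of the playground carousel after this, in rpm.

The added mass arrives with no angular momentum about the center, and any external torque about the center is negligible, so the system's angular momentum is conserved.
I_p = ½(170)(2.26)² = 434.1 kg·m².
Added inertia Σmr² = (35.7)(1.71)² + (17.4)(0.847)² + (46.9)(0.912)² = 155.9 kg·m²; I_f = 434.1 + 155.9 = 590.0 kg·m².
ω_f = I_p ω_i / I_f = (434.1)(7.64) / 590.0 = 5.622 rpm.

ω_f ≈ 5.62 rpm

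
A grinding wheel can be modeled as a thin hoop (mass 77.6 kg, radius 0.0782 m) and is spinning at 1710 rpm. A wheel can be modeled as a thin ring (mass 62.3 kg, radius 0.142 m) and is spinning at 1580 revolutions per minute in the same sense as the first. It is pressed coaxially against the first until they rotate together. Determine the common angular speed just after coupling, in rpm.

|ω_f| ≈ 1620 rpm

The coupling torques are internal; angular momentum about the shared axis is conserved.
Moments of inertia: I_A = (77.6)(0.0782)² = 0.4745 kg·m²; I_B = (62.3)(0.142)² = 1.256 kg·m².
Taking A's sense as positive: L = (0.4745)(1710) + (1.256)(1580) = 2796 kg·m²·rpm.
Combined I = 0.4745 + 1.256 = 1.731 kg·m².
ω_f = L / I = 2796 / 1.731 = 1616 rpm.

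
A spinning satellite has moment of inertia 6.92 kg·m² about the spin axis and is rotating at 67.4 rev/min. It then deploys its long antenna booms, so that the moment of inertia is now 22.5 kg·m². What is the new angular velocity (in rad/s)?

With no external torque about the axis, L is conserved: I₁ω₁ = I₂ω₂.
ω₂ = I₁ω₁ / I₂ = (6.920)(67.4 rpm) / (22.50) = 20.73 rpm = 2.171 rad/s.

ω₂ ≈ 2.17 rad/s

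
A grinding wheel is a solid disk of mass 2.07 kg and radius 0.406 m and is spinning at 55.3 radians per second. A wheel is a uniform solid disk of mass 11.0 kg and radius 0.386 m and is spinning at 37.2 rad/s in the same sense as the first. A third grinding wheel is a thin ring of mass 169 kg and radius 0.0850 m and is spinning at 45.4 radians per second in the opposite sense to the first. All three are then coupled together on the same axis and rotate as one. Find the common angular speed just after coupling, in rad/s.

The coupling torques are internal; angular momentum about the shared axis is conserved.
Moments of inertia: I_A = ½(2.07)(0.406)² = 0.1706 kg·m²; I_B = ½(11.0)(0.386)² = 0.8195 kg·m²; I_C = (169)(0.0850)² = 1.221 kg·m².
Taking A's sense as positive: L = (0.1706)(55.3) + (0.8195)(37.2) − (1.221)(45.4) = -15.52 kg·m²·rad/s.
Combined I = 0.1706 + 0.8195 + 1.221 = 2.211 kg·m².
ω_f = L / I = -15.52 / 2.211 = -7.017 rad/s.

|ω_f| ≈ 7.02 rad/s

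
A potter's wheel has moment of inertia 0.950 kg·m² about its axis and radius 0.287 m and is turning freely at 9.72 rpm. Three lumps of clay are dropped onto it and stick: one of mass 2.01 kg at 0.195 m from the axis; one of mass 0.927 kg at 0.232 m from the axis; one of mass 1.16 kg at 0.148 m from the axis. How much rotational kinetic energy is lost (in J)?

No external torque acts about the axis; L_before = L_after.
Added inertia Σmr² = (2.01)(0.195)² + (0.927)(0.232)² + (1.16)(0.148)² = 0.1517 kg·m²; I_f = 0.9500 + 0.1517 = 1.102 kg·m².
ω_f = I_p ω_i / I_f = (0.9500)(9.72) / 1.102 = 8.381 rpm.
KE_i = ½(0.9500)(1.018 rad/s)² = 0.4921 J; KE_f = ½(1.102)(0.8777)² = 0.4244 J.

energy lost ≈ 0.0678 J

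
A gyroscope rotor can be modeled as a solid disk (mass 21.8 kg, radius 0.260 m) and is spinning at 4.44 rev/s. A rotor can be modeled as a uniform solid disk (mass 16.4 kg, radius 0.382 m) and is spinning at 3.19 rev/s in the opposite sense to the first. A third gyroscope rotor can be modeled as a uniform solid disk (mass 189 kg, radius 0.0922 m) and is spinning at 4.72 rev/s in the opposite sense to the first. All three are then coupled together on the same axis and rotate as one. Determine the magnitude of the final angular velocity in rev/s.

|ω_f| ≈ 1.58 rev/s

The coupling torques are internal; angular momentum about the shared axis is conserved.
Moments of inertia: I_A = ½(21.8)(0.260)² = 0.7368 kg·m²; I_B = ½(16.4)(0.382)² = 1.197 kg·m²; I_C = ½(189)(0.0922)² = 0.8033 kg·m².
Taking A's sense as positive: L = (0.7368)(4.44) − (1.197)(3.19) − (0.8033)(4.72) = -4.337 kg·m²·rev/s.
Combined I = 0.7368 + 1.197 + 0.8033 = 2.737 kg·m².
ω_f = L / I = -4.337 / 2.737 = -1.585 rev/s.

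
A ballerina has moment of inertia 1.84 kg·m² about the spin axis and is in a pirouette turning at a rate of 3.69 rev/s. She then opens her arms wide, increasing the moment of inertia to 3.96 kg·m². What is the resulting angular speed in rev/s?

Angular momentum about the spin axis is conserved since the torque about it is zero.
ω₂ = I₁ω₁ / I₂ = (1.840)(3.69 rev/s) / (3.960) = 1.715 rev/s.

ω₂ ≈ 1.71 rev/s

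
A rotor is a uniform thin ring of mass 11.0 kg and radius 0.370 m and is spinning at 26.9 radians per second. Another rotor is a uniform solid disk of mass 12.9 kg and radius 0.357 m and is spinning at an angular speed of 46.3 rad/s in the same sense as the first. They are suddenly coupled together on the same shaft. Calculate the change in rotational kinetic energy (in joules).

The coupling torques are internal; angular momentum about the shared axis is conserved.
Moments of inertia: I_A = (11.0)(0.370)² = 1.506 kg·m²; I_B = ½(12.9)(0.357)² = 0.8220 kg·m².
Taking A's sense as positive: L = (1.506)(26.9) + (0.8220)(46.3) = 78.57 kg·m²·rad/s.
Combined I = 1.506 + 0.8220 = 2.328 kg·m².
ω_f = L / I = 78.57 / 2.328 = 33.75 rad/s.
KE_i = ½ΣIω² = 1426 J; KE_f = ½(2.328)(33.75)² = 1326 J.

ΔKE ≈ -100 J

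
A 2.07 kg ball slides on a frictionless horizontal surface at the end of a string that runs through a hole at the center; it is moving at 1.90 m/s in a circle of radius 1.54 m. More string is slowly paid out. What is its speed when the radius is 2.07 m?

The only horizontal force on the mass is along the cord (radial), so it exerts no torque about the hole and angular momentum m v r is conserved.
v₂ = v₁ r₁ / r₂ = (1.90)(1.54) / (2.07) = 1.414 m/s.

v₂ ≈ 1.41 m/s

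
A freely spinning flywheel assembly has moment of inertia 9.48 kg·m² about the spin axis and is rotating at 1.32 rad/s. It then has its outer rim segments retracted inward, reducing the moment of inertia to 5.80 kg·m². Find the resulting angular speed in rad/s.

Angular momentum about the spin axis is conserved since the torque about it is zero.
ω₂ = I₁ω₁ / I₂ = (9.480)(1.32 rad/s) / (5.800) = 2.158 rad/s.

ω₂ ≈ 2.16 rad/s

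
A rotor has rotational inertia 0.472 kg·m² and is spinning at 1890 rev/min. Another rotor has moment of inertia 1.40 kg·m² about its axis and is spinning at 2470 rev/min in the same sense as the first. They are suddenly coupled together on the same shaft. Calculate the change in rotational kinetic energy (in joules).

ΔKE ≈ -651 J

No external torque acts about the common axis, so total angular momentum is conserved.
Taking A's sense as positive: L = (0.4720)(1890) + (1.400)(2470) = 4350 kg·m²·rpm.
Combined I = 0.4720 + 1.400 = 1.872 kg·m².
ω_f = L / I = 4350 / 1.872 = 2324 rpm.
KE_i = ½ΣIω² = 56080 J; KE_f = ½(1.872)(243.3)² = 55430 J.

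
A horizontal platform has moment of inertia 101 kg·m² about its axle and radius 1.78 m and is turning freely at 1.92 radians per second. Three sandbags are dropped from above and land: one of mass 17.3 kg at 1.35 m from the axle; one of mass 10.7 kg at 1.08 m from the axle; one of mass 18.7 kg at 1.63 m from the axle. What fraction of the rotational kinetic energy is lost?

No external torque acts about the axle; L_before = L_after.
Added inertia Σmr² = (17.3)(1.35)² + (10.7)(1.08)² + (18.7)(1.63)² = 93.69 kg·m²; I_f = 101.0 + 93.69 = 194.7 kg·m².
ω_f = I_p ω_i / I_f = (101.0)(1.92) / 194.7 = 0.9960 rad/s.
KE_i = ½(101.0)(1.920 rad/s)² = 186.2 J; KE_f = ½(194.7)(0.9960)² = 96.57 J.
Fraction lost = 0.4812.

fraction ≈ 0.481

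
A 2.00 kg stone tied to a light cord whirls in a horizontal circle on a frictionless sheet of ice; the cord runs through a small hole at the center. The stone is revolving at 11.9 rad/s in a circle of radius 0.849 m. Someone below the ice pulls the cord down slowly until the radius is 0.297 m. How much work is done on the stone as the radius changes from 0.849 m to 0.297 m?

No torque about the axis ⇒ m r₁² ω₁ = m r₂² ω₂.
ω₂ = ω₁ (r₁/r₂)² = (11.9)(0.849/0.297)² = 97.24 rad/s.
W = ΔKE = ½m(v₂² − v₁²) = 732.0 J.

W ≈ 732 J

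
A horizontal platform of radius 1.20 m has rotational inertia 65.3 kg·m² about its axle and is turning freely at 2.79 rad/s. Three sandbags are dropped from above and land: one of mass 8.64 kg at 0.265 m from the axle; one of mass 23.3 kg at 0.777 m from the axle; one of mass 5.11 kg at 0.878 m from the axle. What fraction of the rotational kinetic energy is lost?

fraction ≈ 0.222

The added mass arrives with no angular momentum about the axle, and any external torque about the axle is negligible, so the system's angular momentum is conserved.
Added inertia Σmr² = (8.64)(0.265)² + (23.3)(0.777)² + (5.11)(0.878)² = 18.61 kg·m²; I_f = 65.30 + 18.61 = 83.91 kg·m².
ω_f = I_p ω_i / I_f = (65.30)(2.79) / 83.91 = 2.171 rad/s.
KE_i = ½(65.30)(2.790 rad/s)² = 254.2 J; KE_f = ½(83.91)(2.171)² = 197.8 J.
Fraction lost = 0.2218.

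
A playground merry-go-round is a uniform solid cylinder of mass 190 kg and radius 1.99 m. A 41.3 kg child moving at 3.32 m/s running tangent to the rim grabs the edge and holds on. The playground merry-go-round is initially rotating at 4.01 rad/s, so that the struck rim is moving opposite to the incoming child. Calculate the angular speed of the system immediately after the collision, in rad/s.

About the axle the impulsive forces during the collision are internal, so angular momentum about that axis is conserved.
I_p = ½(190)(1.99)² = 376.2 kg·m². Taking the sense of the child's angular momentum as positive, L_{child} = m v R = (41.3)(3.32)(1.99) = 272.9 kg·m²/s.
L_i = −I_p ω_p + m v R = −(376.2)(4.01) + 272.9 = -1236 kg·m²/s.
After sticking, I_f = I_p + m R² = 376.2 + (41.3)(1.99)² = 539.8 kg·m².
ω_f = L_i / I_f = -1236 / 539.8 = -2.289 rad/s.

|ω_f| ≈ 2.29 rad/s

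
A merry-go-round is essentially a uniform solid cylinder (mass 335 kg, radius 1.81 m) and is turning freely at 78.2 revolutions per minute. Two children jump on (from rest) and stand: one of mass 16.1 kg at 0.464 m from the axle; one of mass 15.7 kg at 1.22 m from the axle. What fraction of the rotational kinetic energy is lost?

fraction ≈ 0.0466

The added mass arrives with no angular momentum about the axle, and any external torque about the axle is negligible, so the system's angular momentum is conserved.
I_p = ½(335)(1.81)² = 548.7 kg·m².
Added inertia Σmr² = (16.1)(0.464)² + (15.7)(1.22)² = 26.83 kg·m²; I_f = 548.7 + 26.83 = 575.6 kg·m².
ω_f = I_p ω_i / I_f = (548.7)(78.2) / 575.6 = 74.55 rpm.
KE_i = ½(548.7)(8.189 rad/s)² = 18400 J; KE_f = ½(575.6)(7.807)² = 17540 J.
Fraction lost = 0.04662.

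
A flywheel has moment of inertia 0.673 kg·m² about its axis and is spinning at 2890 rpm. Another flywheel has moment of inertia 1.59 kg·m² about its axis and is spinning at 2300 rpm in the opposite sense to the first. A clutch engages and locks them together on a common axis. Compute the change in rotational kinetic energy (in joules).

No external torque acts about the common axis, so total angular momentum is conserved.
Taking A's sense as positive: L = (0.6730)(2890) − (1.590)(2300) = -1712 kg·m²·rpm.
Combined I = 0.6730 + 1.590 = 2.263 kg·m².
ω_f = L / I = -1712 / 2.263 = -756.5 rpm.
KE_i = ½ΣIω² = 76940 J; KE_f = ½(2.263)(79.22)² = 7102 J.

ΔKE ≈ -69800 J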